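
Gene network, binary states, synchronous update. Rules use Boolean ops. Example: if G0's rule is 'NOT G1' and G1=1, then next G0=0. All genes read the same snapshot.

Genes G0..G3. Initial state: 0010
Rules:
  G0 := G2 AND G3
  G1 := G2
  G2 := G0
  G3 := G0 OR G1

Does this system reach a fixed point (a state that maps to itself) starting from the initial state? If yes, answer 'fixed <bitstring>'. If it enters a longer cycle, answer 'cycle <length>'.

Step 0: 0010
Step 1: G0=G2&G3=1&0=0 G1=G2=1 G2=G0=0 G3=G0|G1=0|0=0 -> 0100
Step 2: G0=G2&G3=0&0=0 G1=G2=0 G2=G0=0 G3=G0|G1=0|1=1 -> 0001
Step 3: G0=G2&G3=0&1=0 G1=G2=0 G2=G0=0 G3=G0|G1=0|0=0 -> 0000
Step 4: G0=G2&G3=0&0=0 G1=G2=0 G2=G0=0 G3=G0|G1=0|0=0 -> 0000
Fixed point reached at step 3: 0000

Answer: fixed 0000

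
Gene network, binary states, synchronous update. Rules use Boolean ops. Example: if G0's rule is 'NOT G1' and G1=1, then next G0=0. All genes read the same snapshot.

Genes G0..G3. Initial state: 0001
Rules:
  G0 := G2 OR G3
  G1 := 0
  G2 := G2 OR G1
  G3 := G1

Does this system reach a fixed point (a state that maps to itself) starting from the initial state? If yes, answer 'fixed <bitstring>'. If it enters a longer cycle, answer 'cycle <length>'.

Step 0: 0001
Step 1: G0=G2|G3=0|1=1 G1=0(const) G2=G2|G1=0|0=0 G3=G1=0 -> 1000
Step 2: G0=G2|G3=0|0=0 G1=0(const) G2=G2|G1=0|0=0 G3=G1=0 -> 0000
Step 3: G0=G2|G3=0|0=0 G1=0(const) G2=G2|G1=0|0=0 G3=G1=0 -> 0000
Fixed point reached at step 2: 0000

Answer: fixed 0000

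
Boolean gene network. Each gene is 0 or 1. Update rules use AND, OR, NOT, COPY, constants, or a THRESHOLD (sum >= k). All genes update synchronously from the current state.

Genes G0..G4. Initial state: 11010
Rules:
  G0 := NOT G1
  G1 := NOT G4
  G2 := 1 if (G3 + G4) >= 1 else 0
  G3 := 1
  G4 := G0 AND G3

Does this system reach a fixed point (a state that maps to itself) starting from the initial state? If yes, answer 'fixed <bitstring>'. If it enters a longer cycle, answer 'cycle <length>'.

Step 0: 11010
Step 1: G0=NOT G1=NOT 1=0 G1=NOT G4=NOT 0=1 G2=(1+0>=1)=1 G3=1(const) G4=G0&G3=1&1=1 -> 01111
Step 2: G0=NOT G1=NOT 1=0 G1=NOT G4=NOT 1=0 G2=(1+1>=1)=1 G3=1(const) G4=G0&G3=0&1=0 -> 00110
Step 3: G0=NOT G1=NOT 0=1 G1=NOT G4=NOT 0=1 G2=(1+0>=1)=1 G3=1(const) G4=G0&G3=0&1=0 -> 11110
Step 4: G0=NOT G1=NOT 1=0 G1=NOT G4=NOT 0=1 G2=(1+0>=1)=1 G3=1(const) G4=G0&G3=1&1=1 -> 01111
Cycle of length 3 starting at step 1 -> no fixed point

Answer: cycle 3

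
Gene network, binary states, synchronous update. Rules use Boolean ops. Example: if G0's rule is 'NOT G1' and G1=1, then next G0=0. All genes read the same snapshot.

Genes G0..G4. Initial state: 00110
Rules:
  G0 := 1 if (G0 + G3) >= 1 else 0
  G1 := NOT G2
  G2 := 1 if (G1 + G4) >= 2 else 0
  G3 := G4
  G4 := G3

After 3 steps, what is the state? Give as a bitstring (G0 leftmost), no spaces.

Step 1: G0=(0+1>=1)=1 G1=NOT G2=NOT 1=0 G2=(0+0>=2)=0 G3=G4=0 G4=G3=1 -> 10001
Step 2: G0=(1+0>=1)=1 G1=NOT G2=NOT 0=1 G2=(0+1>=2)=0 G3=G4=1 G4=G3=0 -> 11010
Step 3: G0=(1+1>=1)=1 G1=NOT G2=NOT 0=1 G2=(1+0>=2)=0 G3=G4=0 G4=G3=1 -> 11001

11001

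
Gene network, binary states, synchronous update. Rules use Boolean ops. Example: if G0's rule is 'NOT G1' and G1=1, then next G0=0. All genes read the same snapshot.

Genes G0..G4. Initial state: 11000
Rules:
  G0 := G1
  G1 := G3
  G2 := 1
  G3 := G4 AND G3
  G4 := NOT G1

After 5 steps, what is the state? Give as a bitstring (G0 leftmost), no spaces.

Step 1: G0=G1=1 G1=G3=0 G2=1(const) G3=G4&G3=0&0=0 G4=NOT G1=NOT 1=0 -> 10100
Step 2: G0=G1=0 G1=G3=0 G2=1(const) G3=G4&G3=0&0=0 G4=NOT G1=NOT 0=1 -> 00101
Step 3: G0=G1=0 G1=G3=0 G2=1(const) G3=G4&G3=1&0=0 G4=NOT G1=NOT 0=1 -> 00101
Step 4: G0=G1=0 G1=G3=0 G2=1(const) G3=G4&G3=1&0=0 G4=NOT G1=NOT 0=1 -> 00101
Step 5: G0=G1=0 G1=G3=0 G2=1(const) G3=G4&G3=1&0=0 G4=NOT G1=NOT 0=1 -> 00101

00101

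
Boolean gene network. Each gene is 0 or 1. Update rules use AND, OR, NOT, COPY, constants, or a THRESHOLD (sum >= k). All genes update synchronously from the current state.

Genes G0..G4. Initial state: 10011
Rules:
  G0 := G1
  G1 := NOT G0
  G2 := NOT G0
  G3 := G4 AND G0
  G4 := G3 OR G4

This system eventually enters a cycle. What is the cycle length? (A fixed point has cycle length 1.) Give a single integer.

Answer: 4

Derivation:
Step 0: 10011
Step 1: G0=G1=0 G1=NOT G0=NOT 1=0 G2=NOT G0=NOT 1=0 G3=G4&G0=1&1=1 G4=G3|G4=1|1=1 -> 00011
Step 2: G0=G1=0 G1=NOT G0=NOT 0=1 G2=NOT G0=NOT 0=1 G3=G4&G0=1&0=0 G4=G3|G4=1|1=1 -> 01101
Step 3: G0=G1=1 G1=NOT G0=NOT 0=1 G2=NOT G0=NOT 0=1 G3=G4&G0=1&0=0 G4=G3|G4=0|1=1 -> 11101
Step 4: G0=G1=1 G1=NOT G0=NOT 1=0 G2=NOT G0=NOT 1=0 G3=G4&G0=1&1=1 G4=G3|G4=0|1=1 -> 10011
State from step 4 equals state from step 0 -> cycle length 4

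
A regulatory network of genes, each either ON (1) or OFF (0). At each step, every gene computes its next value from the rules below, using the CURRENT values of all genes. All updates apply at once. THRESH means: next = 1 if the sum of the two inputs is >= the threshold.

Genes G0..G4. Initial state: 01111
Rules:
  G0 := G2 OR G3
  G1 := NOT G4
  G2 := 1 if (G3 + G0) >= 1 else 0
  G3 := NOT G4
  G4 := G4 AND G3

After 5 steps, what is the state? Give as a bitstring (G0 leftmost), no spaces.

Step 1: G0=G2|G3=1|1=1 G1=NOT G4=NOT 1=0 G2=(1+0>=1)=1 G3=NOT G4=NOT 1=0 G4=G4&G3=1&1=1 -> 10101
Step 2: G0=G2|G3=1|0=1 G1=NOT G4=NOT 1=0 G2=(0+1>=1)=1 G3=NOT G4=NOT 1=0 G4=G4&G3=1&0=0 -> 10100
Step 3: G0=G2|G3=1|0=1 G1=NOT G4=NOT 0=1 G2=(0+1>=1)=1 G3=NOT G4=NOT 0=1 G4=G4&G3=0&0=0 -> 11110
Step 4: G0=G2|G3=1|1=1 G1=NOT G4=NOT 0=1 G2=(1+1>=1)=1 G3=NOT G4=NOT 0=1 G4=G4&G3=0&1=0 -> 11110
Step 5: G0=G2|G3=1|1=1 G1=NOT G4=NOT 0=1 G2=(1+1>=1)=1 G3=NOT G4=NOT 0=1 G4=G4&G3=0&1=0 -> 11110

11110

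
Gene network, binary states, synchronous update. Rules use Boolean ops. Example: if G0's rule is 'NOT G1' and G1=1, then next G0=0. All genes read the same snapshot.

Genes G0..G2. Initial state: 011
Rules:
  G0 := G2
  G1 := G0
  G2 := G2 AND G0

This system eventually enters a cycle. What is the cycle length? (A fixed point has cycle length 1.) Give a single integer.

Step 0: 011
Step 1: G0=G2=1 G1=G0=0 G2=G2&G0=1&0=0 -> 100
Step 2: G0=G2=0 G1=G0=1 G2=G2&G0=0&1=0 -> 010
Step 3: G0=G2=0 G1=G0=0 G2=G2&G0=0&0=0 -> 000
Step 4: G0=G2=0 G1=G0=0 G2=G2&G0=0&0=0 -> 000
State from step 4 equals state from step 3 -> cycle length 1

Answer: 1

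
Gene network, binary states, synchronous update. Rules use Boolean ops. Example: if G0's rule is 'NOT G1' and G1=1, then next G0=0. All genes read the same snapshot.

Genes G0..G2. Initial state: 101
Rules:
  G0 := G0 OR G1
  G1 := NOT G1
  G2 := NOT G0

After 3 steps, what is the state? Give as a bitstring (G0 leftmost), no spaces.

Step 1: G0=G0|G1=1|0=1 G1=NOT G1=NOT 0=1 G2=NOT G0=NOT 1=0 -> 110
Step 2: G0=G0|G1=1|1=1 G1=NOT G1=NOT 1=0 G2=NOT G0=NOT 1=0 -> 100
Step 3: G0=G0|G1=1|0=1 G1=NOT G1=NOT 0=1 G2=NOT G0=NOT 1=0 -> 110

110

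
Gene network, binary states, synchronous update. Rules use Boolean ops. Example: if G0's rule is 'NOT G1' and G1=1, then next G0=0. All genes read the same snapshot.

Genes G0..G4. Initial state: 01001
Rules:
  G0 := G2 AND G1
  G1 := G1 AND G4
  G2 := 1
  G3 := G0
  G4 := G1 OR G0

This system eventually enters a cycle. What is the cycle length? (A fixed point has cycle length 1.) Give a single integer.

Step 0: 01001
Step 1: G0=G2&G1=0&1=0 G1=G1&G4=1&1=1 G2=1(const) G3=G0=0 G4=G1|G0=1|0=1 -> 01101
Step 2: G0=G2&G1=1&1=1 G1=G1&G4=1&1=1 G2=1(const) G3=G0=0 G4=G1|G0=1|0=1 -> 11101
Step 3: G0=G2&G1=1&1=1 G1=G1&G4=1&1=1 G2=1(const) G3=G0=1 G4=G1|G0=1|1=1 -> 11111
Step 4: G0=G2&G1=1&1=1 G1=G1&G4=1&1=1 G2=1(const) G3=G0=1 G4=G1|G0=1|1=1 -> 11111
State from step 4 equals state from step 3 -> cycle length 1

Answer: 1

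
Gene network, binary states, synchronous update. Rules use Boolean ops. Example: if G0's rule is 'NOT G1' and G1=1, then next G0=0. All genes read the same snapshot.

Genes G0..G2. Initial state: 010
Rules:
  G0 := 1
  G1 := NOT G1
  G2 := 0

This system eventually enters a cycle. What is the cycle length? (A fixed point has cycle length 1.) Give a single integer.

Answer: 2

Derivation:
Step 0: 010
Step 1: G0=1(const) G1=NOT G1=NOT 1=0 G2=0(const) -> 100
Step 2: G0=1(const) G1=NOT G1=NOT 0=1 G2=0(const) -> 110
Step 3: G0=1(const) G1=NOT G1=NOT 1=0 G2=0(const) -> 100
State from step 3 equals state from step 1 -> cycle length 2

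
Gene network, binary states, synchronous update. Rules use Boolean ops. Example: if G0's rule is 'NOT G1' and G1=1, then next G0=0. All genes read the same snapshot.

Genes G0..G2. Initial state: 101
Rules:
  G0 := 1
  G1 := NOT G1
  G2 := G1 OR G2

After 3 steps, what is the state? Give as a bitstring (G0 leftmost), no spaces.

Step 1: G0=1(const) G1=NOT G1=NOT 0=1 G2=G1|G2=0|1=1 -> 111
Step 2: G0=1(const) G1=NOT G1=NOT 1=0 G2=G1|G2=1|1=1 -> 101
Step 3: G0=1(const) G1=NOT G1=NOT 0=1 G2=G1|G2=0|1=1 -> 111

111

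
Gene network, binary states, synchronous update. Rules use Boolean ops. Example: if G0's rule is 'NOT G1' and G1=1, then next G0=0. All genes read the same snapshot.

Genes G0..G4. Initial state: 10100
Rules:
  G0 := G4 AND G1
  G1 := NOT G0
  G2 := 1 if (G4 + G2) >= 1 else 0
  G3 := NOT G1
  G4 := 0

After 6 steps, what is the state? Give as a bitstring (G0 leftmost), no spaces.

Step 1: G0=G4&G1=0&0=0 G1=NOT G0=NOT 1=0 G2=(0+1>=1)=1 G3=NOT G1=NOT 0=1 G4=0(const) -> 00110
Step 2: G0=G4&G1=0&0=0 G1=NOT G0=NOT 0=1 G2=(0+1>=1)=1 G3=NOT G1=NOT 0=1 G4=0(const) -> 01110
Step 3: G0=G4&G1=0&1=0 G1=NOT G0=NOT 0=1 G2=(0+1>=1)=1 G3=NOT G1=NOT 1=0 G4=0(const) -> 01100
Step 4: G0=G4&G1=0&1=0 G1=NOT G0=NOT 0=1 G2=(0+1>=1)=1 G3=NOT G1=NOT 1=0 G4=0(const) -> 01100
Step 5: G0=G4&G1=0&1=0 G1=NOT G0=NOT 0=1 G2=(0+1>=1)=1 G3=NOT G1=NOT 1=0 G4=0(const) -> 01100
Step 6: G0=G4&G1=0&1=0 G1=NOT G0=NOT 0=1 G2=(0+1>=1)=1 G3=NOT G1=NOT 1=0 G4=0(const) -> 01100

01100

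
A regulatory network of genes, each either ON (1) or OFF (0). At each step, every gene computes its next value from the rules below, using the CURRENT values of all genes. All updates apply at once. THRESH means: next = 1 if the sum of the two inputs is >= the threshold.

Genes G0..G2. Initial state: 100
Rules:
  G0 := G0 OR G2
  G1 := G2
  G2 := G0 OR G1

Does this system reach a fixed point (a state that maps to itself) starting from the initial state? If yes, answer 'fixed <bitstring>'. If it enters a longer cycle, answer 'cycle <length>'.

Answer: fixed 111

Derivation:
Step 0: 100
Step 1: G0=G0|G2=1|0=1 G1=G2=0 G2=G0|G1=1|0=1 -> 101
Step 2: G0=G0|G2=1|1=1 G1=G2=1 G2=G0|G1=1|0=1 -> 111
Step 3: G0=G0|G2=1|1=1 G1=G2=1 G2=G0|G1=1|1=1 -> 111
Fixed point reached at step 2: 111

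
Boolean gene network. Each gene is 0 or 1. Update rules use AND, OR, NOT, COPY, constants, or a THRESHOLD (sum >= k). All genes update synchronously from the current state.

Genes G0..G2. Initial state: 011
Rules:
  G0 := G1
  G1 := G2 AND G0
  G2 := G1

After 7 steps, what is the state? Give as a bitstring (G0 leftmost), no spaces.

Step 1: G0=G1=1 G1=G2&G0=1&0=0 G2=G1=1 -> 101
Step 2: G0=G1=0 G1=G2&G0=1&1=1 G2=G1=0 -> 010
Step 3: G0=G1=1 G1=G2&G0=0&0=0 G2=G1=1 -> 101
Step 4: G0=G1=0 G1=G2&G0=1&1=1 G2=G1=0 -> 010
Step 5: G0=G1=1 G1=G2&G0=0&0=0 G2=G1=1 -> 101
Step 6: G0=G1=0 G1=G2&G0=1&1=1 G2=G1=0 -> 010
Step 7: G0=G1=1 G1=G2&G0=0&0=0 G2=G1=1 -> 101

101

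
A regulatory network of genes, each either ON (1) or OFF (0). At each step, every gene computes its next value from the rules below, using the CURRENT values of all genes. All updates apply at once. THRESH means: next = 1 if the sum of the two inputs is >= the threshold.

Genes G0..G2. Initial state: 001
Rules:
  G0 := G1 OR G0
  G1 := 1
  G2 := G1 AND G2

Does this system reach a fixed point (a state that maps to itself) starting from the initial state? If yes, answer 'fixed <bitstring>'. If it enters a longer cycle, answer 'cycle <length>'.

Answer: fixed 110

Derivation:
Step 0: 001
Step 1: G0=G1|G0=0|0=0 G1=1(const) G2=G1&G2=0&1=0 -> 010
Step 2: G0=G1|G0=1|0=1 G1=1(const) G2=G1&G2=1&0=0 -> 110
Step 3: G0=G1|G0=1|1=1 G1=1(const) G2=G1&G2=1&0=0 -> 110
Fixed point reached at step 2: 110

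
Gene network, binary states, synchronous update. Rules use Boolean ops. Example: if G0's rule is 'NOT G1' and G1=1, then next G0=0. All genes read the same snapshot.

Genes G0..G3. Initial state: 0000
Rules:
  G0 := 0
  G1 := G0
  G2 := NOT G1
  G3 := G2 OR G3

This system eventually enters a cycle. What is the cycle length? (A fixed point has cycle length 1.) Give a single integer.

Step 0: 0000
Step 1: G0=0(const) G1=G0=0 G2=NOT G1=NOT 0=1 G3=G2|G3=0|0=0 -> 0010
Step 2: G0=0(const) G1=G0=0 G2=NOT G1=NOT 0=1 G3=G2|G3=1|0=1 -> 0011
Step 3: G0=0(const) G1=G0=0 G2=NOT G1=NOT 0=1 G3=G2|G3=1|1=1 -> 0011
State from step 3 equals state from step 2 -> cycle length 1

Answer: 1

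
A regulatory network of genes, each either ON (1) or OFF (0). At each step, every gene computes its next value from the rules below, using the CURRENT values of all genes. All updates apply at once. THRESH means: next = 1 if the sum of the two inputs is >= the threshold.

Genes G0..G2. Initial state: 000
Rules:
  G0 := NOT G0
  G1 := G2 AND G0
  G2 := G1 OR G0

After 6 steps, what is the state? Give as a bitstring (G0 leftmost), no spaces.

Step 1: G0=NOT G0=NOT 0=1 G1=G2&G0=0&0=0 G2=G1|G0=0|0=0 -> 100
Step 2: G0=NOT G0=NOT 1=0 G1=G2&G0=0&1=0 G2=G1|G0=0|1=1 -> 001
Step 3: G0=NOT G0=NOT 0=1 G1=G2&G0=1&0=0 G2=G1|G0=0|0=0 -> 100
Step 4: G0=NOT G0=NOT 1=0 G1=G2&G0=0&1=0 G2=G1|G0=0|1=1 -> 001
Step 5: G0=NOT G0=NOT 0=1 G1=G2&G0=1&0=0 G2=G1|G0=0|0=0 -> 100
Step 6: G0=NOT G0=NOT 1=0 G1=G2&G0=0&1=0 G2=G1|G0=0|1=1 -> 001

001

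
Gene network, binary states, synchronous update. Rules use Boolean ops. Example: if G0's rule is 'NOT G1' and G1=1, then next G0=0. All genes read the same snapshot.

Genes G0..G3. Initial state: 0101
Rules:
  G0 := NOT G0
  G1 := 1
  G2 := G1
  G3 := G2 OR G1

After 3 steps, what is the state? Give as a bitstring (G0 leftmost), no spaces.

Step 1: G0=NOT G0=NOT 0=1 G1=1(const) G2=G1=1 G3=G2|G1=0|1=1 -> 1111
Step 2: G0=NOT G0=NOT 1=0 G1=1(const) G2=G1=1 G3=G2|G1=1|1=1 -> 0111
Step 3: G0=NOT G0=NOT 0=1 G1=1(const) G2=G1=1 G3=G2|G1=1|1=1 -> 1111

1111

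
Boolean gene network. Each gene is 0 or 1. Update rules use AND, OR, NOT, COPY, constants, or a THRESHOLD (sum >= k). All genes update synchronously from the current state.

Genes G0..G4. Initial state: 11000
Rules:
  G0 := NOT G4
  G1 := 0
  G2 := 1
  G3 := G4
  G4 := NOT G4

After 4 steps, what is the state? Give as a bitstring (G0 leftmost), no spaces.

Step 1: G0=NOT G4=NOT 0=1 G1=0(const) G2=1(const) G3=G4=0 G4=NOT G4=NOT 0=1 -> 10101
Step 2: G0=NOT G4=NOT 1=0 G1=0(const) G2=1(const) G3=G4=1 G4=NOT G4=NOT 1=0 -> 00110
Step 3: G0=NOT G4=NOT 0=1 G1=0(const) G2=1(const) G3=G4=0 G4=NOT G4=NOT 0=1 -> 10101
Step 4: G0=NOT G4=NOT 1=0 G1=0(const) G2=1(const) G3=G4=1 G4=NOT G4=NOT 1=0 -> 00110

00110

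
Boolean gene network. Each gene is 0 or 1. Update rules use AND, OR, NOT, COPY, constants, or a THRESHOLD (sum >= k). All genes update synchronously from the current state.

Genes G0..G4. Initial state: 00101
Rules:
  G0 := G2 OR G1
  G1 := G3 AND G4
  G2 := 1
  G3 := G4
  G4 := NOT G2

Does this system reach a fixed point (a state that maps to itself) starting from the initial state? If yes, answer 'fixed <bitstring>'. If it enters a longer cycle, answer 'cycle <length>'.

Answer: fixed 10100

Derivation:
Step 0: 00101
Step 1: G0=G2|G1=1|0=1 G1=G3&G4=0&1=0 G2=1(const) G3=G4=1 G4=NOT G2=NOT 1=0 -> 10110
Step 2: G0=G2|G1=1|0=1 G1=G3&G4=1&0=0 G2=1(const) G3=G4=0 G4=NOT G2=NOT 1=0 -> 10100
Step 3: G0=G2|G1=1|0=1 G1=G3&G4=0&0=0 G2=1(const) G3=G4=0 G4=NOT G2=NOT 1=0 -> 10100
Fixed point reached at step 2: 10100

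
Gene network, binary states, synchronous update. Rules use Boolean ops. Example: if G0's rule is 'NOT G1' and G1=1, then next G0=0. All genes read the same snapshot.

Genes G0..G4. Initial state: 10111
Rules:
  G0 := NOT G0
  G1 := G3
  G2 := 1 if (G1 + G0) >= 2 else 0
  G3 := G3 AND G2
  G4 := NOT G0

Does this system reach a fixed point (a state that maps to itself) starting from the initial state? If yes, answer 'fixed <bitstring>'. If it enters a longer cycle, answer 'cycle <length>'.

Step 0: 10111
Step 1: G0=NOT G0=NOT 1=0 G1=G3=1 G2=(0+1>=2)=0 G3=G3&G2=1&1=1 G4=NOT G0=NOT 1=0 -> 01010
Step 2: G0=NOT G0=NOT 0=1 G1=G3=1 G2=(1+0>=2)=0 G3=G3&G2=1&0=0 G4=NOT G0=NOT 0=1 -> 11001
Step 3: G0=NOT G0=NOT 1=0 G1=G3=0 G2=(1+1>=2)=1 G3=G3&G2=0&0=0 G4=NOT G0=NOT 1=0 -> 00100
Step 4: G0=NOT G0=NOT 0=1 G1=G3=0 G2=(0+0>=2)=0 G3=G3&G2=0&1=0 G4=NOT G0=NOT 0=1 -> 10001
Step 5: G0=NOT G0=NOT 1=0 G1=G3=0 G2=(0+1>=2)=0 G3=G3&G2=0&0=0 G4=NOT G0=NOT 1=0 -> 00000
Step 6: G0=NOT G0=NOT 0=1 G1=G3=0 G2=(0+0>=2)=0 G3=G3&G2=0&0=0 G4=NOT G0=NOT 0=1 -> 10001
Cycle of length 2 starting at step 4 -> no fixed point

Answer: cycle 2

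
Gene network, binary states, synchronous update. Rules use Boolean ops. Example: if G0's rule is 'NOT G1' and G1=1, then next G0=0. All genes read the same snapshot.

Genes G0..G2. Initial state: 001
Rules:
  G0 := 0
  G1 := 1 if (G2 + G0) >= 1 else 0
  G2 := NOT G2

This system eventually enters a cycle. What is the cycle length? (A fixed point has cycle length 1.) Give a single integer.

Answer: 2

Derivation:
Step 0: 001
Step 1: G0=0(const) G1=(1+0>=1)=1 G2=NOT G2=NOT 1=0 -> 010
Step 2: G0=0(const) G1=(0+0>=1)=0 G2=NOT G2=NOT 0=1 -> 001
State from step 2 equals state from step 0 -> cycle length 2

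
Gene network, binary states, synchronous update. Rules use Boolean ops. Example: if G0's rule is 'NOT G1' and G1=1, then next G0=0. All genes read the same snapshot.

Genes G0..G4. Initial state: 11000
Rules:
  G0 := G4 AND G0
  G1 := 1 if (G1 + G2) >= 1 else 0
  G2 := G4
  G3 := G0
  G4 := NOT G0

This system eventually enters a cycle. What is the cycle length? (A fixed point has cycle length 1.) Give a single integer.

Step 0: 11000
Step 1: G0=G4&G0=0&1=0 G1=(1+0>=1)=1 G2=G4=0 G3=G0=1 G4=NOT G0=NOT 1=0 -> 01010
Step 2: G0=G4&G0=0&0=0 G1=(1+0>=1)=1 G2=G4=0 G3=G0=0 G4=NOT G0=NOT 0=1 -> 01001
Step 3: G0=G4&G0=1&0=0 G1=(1+0>=1)=1 G2=G4=1 G3=G0=0 G4=NOT G0=NOT 0=1 -> 01101
Step 4: G0=G4&G0=1&0=0 G1=(1+1>=1)=1 G2=G4=1 G3=G0=0 G4=NOT G0=NOT 0=1 -> 01101
State from step 4 equals state from step 3 -> cycle length 1

Answer: 1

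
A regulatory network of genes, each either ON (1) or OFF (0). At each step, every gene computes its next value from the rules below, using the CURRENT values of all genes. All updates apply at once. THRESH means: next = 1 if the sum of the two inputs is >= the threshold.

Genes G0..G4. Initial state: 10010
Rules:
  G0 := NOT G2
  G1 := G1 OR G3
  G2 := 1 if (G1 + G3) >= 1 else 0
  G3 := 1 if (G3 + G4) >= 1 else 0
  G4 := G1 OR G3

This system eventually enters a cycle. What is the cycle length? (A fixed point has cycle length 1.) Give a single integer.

Step 0: 10010
Step 1: G0=NOT G2=NOT 0=1 G1=G1|G3=0|1=1 G2=(0+1>=1)=1 G3=(1+0>=1)=1 G4=G1|G3=0|1=1 -> 11111
Step 2: G0=NOT G2=NOT 1=0 G1=G1|G3=1|1=1 G2=(1+1>=1)=1 G3=(1+1>=1)=1 G4=G1|G3=1|1=1 -> 01111
Step 3: G0=NOT G2=NOT 1=0 G1=G1|G3=1|1=1 G2=(1+1>=1)=1 G3=(1+1>=1)=1 G4=G1|G3=1|1=1 -> 01111
State from step 3 equals state from step 2 -> cycle length 1

Answer: 1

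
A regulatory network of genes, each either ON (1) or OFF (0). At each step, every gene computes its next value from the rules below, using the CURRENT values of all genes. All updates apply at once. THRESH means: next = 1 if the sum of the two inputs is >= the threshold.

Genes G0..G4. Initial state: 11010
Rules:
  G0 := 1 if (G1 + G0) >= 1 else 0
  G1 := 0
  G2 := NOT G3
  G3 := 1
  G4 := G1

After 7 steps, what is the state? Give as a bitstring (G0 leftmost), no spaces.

Step 1: G0=(1+1>=1)=1 G1=0(const) G2=NOT G3=NOT 1=0 G3=1(const) G4=G1=1 -> 10011
Step 2: G0=(0+1>=1)=1 G1=0(const) G2=NOT G3=NOT 1=0 G3=1(const) G4=G1=0 -> 10010
Step 3: G0=(0+1>=1)=1 G1=0(const) G2=NOT G3=NOT 1=0 G3=1(const) G4=G1=0 -> 10010
Step 4: G0=(0+1>=1)=1 G1=0(const) G2=NOT G3=NOT 1=0 G3=1(const) G4=G1=0 -> 10010
Step 5: G0=(0+1>=1)=1 G1=0(const) G2=NOT G3=NOT 1=0 G3=1(const) G4=G1=0 -> 10010
Step 6: G0=(0+1>=1)=1 G1=0(const) G2=NOT G3=NOT 1=0 G3=1(const) G4=G1=0 -> 10010
Step 7: G0=(0+1>=1)=1 G1=0(const) G2=NOT G3=NOT 1=0 G3=1(const) G4=G1=0 -> 10010

10010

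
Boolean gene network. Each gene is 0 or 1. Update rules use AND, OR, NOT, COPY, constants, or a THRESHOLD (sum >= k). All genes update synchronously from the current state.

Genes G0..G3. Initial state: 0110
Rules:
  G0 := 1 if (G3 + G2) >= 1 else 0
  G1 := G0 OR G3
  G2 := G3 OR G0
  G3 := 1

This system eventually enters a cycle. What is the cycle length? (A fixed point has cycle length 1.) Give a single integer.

Step 0: 0110
Step 1: G0=(0+1>=1)=1 G1=G0|G3=0|0=0 G2=G3|G0=0|0=0 G3=1(const) -> 1001
Step 2: G0=(1+0>=1)=1 G1=G0|G3=1|1=1 G2=G3|G0=1|1=1 G3=1(const) -> 1111
Step 3: G0=(1+1>=1)=1 G1=G0|G3=1|1=1 G2=G3|G0=1|1=1 G3=1(const) -> 1111
State from step 3 equals state from step 2 -> cycle length 1

Answer: 1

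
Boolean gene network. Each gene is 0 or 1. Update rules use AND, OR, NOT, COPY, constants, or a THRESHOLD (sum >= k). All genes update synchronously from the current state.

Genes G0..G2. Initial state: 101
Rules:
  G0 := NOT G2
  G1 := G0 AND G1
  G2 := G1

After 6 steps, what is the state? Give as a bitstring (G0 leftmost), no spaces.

Step 1: G0=NOT G2=NOT 1=0 G1=G0&G1=1&0=0 G2=G1=0 -> 000
Step 2: G0=NOT G2=NOT 0=1 G1=G0&G1=0&0=0 G2=G1=0 -> 100
Step 3: G0=NOT G2=NOT 0=1 G1=G0&G1=1&0=0 G2=G1=0 -> 100
Step 4: G0=NOT G2=NOT 0=1 G1=G0&G1=1&0=0 G2=G1=0 -> 100
Step 5: G0=NOT G2=NOT 0=1 G1=G0&G1=1&0=0 G2=G1=0 -> 100
Step 6: G0=NOT G2=NOT 0=1 G1=G0&G1=1&0=0 G2=G1=0 -> 100

100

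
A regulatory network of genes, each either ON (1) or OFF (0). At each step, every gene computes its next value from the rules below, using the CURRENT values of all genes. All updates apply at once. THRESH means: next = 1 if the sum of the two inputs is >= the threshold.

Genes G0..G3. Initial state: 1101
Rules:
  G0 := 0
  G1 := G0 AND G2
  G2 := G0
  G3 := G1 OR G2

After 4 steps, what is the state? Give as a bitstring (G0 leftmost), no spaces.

Step 1: G0=0(const) G1=G0&G2=1&0=0 G2=G0=1 G3=G1|G2=1|0=1 -> 0011
Step 2: G0=0(const) G1=G0&G2=0&1=0 G2=G0=0 G3=G1|G2=0|1=1 -> 0001
Step 3: G0=0(const) G1=G0&G2=0&0=0 G2=G0=0 G3=G1|G2=0|0=0 -> 0000
Step 4: G0=0(const) G1=G0&G2=0&0=0 G2=G0=0 G3=G1|G2=0|0=0 -> 0000

0000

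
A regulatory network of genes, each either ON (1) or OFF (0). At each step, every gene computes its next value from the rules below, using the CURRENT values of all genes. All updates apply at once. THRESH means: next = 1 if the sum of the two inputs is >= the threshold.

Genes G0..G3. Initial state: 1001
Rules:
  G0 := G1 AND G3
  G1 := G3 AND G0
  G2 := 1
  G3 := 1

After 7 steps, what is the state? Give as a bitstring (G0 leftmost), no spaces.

Step 1: G0=G1&G3=0&1=0 G1=G3&G0=1&1=1 G2=1(const) G3=1(const) -> 0111
Step 2: G0=G1&G3=1&1=1 G1=G3&G0=1&0=0 G2=1(const) G3=1(const) -> 1011
Step 3: G0=G1&G3=0&1=0 G1=G3&G0=1&1=1 G2=1(const) G3=1(const) -> 0111
Step 4: G0=G1&G3=1&1=1 G1=G3&G0=1&0=0 G2=1(const) G3=1(const) -> 1011
Step 5: G0=G1&G3=0&1=0 G1=G3&G0=1&1=1 G2=1(const) G3=1(const) -> 0111
Step 6: G0=G1&G3=1&1=1 G1=G3&G0=1&0=0 G2=1(const) G3=1(const) -> 1011
Step 7: G0=G1&G3=0&1=0 G1=G3&G0=1&1=1 G2=1(const) G3=1(const) -> 0111

0111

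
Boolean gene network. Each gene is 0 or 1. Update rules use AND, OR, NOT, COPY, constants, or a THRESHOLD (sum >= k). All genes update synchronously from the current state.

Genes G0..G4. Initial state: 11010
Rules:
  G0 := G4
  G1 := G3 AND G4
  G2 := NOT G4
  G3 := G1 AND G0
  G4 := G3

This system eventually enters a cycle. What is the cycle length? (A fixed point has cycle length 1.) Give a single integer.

Step 0: 11010
Step 1: G0=G4=0 G1=G3&G4=1&0=0 G2=NOT G4=NOT 0=1 G3=G1&G0=1&1=1 G4=G3=1 -> 00111
Step 2: G0=G4=1 G1=G3&G4=1&1=1 G2=NOT G4=NOT 1=0 G3=G1&G0=0&0=0 G4=G3=1 -> 11001
Step 3: G0=G4=1 G1=G3&G4=0&1=0 G2=NOT G4=NOT 1=0 G3=G1&G0=1&1=1 G4=G3=0 -> 10010
Step 4: G0=G4=0 G1=G3&G4=1&0=0 G2=NOT G4=NOT 0=1 G3=G1&G0=0&1=0 G4=G3=1 -> 00101
Step 5: G0=G4=1 G1=G3&G4=0&1=0 G2=NOT G4=NOT 1=0 G3=G1&G0=0&0=0 G4=G3=0 -> 10000
Step 6: G0=G4=0 G1=G3&G4=0&0=0 G2=NOT G4=NOT 0=1 G3=G1&G0=0&1=0 G4=G3=0 -> 00100
Step 7: G0=G4=0 G1=G3&G4=0&0=0 G2=NOT G4=NOT 0=1 G3=G1&G0=0&0=0 G4=G3=0 -> 00100
State from step 7 equals state from step 6 -> cycle length 1

Answer: 1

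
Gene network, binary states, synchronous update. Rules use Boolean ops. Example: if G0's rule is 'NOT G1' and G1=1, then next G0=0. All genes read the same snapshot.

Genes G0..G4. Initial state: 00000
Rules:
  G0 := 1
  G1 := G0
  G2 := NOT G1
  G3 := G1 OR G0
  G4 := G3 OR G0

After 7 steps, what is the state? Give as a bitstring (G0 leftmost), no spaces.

Step 1: G0=1(const) G1=G0=0 G2=NOT G1=NOT 0=1 G3=G1|G0=0|0=0 G4=G3|G0=0|0=0 -> 10100
Step 2: G0=1(const) G1=G0=1 G2=NOT G1=NOT 0=1 G3=G1|G0=0|1=1 G4=G3|G0=0|1=1 -> 11111
Step 3: G0=1(const) G1=G0=1 G2=NOT G1=NOT 1=0 G3=G1|G0=1|1=1 G4=G3|G0=1|1=1 -> 11011
Step 4: G0=1(const) G1=G0=1 G2=NOT G1=NOT 1=0 G3=G1|G0=1|1=1 G4=G3|G0=1|1=1 -> 11011
Step 5: G0=1(const) G1=G0=1 G2=NOT G1=NOT 1=0 G3=G1|G0=1|1=1 G4=G3|G0=1|1=1 -> 11011
Step 6: G0=1(const) G1=G0=1 G2=NOT G1=NOT 1=0 G3=G1|G0=1|1=1 G4=G3|G0=1|1=1 -> 11011
Step 7: G0=1(const) G1=G0=1 G2=NOT G1=NOT 1=0 G3=G1|G0=1|1=1 G4=G3|G0=1|1=1 -> 11011

11011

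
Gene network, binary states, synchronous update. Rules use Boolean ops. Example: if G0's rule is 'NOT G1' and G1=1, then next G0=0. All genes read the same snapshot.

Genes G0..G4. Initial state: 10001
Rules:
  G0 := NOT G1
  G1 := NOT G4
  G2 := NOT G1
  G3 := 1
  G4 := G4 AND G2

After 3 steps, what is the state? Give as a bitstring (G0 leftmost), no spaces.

Step 1: G0=NOT G1=NOT 0=1 G1=NOT G4=NOT 1=0 G2=NOT G1=NOT 0=1 G3=1(const) G4=G4&G2=1&0=0 -> 10110
Step 2: G0=NOT G1=NOT 0=1 G1=NOT G4=NOT 0=1 G2=NOT G1=NOT 0=1 G3=1(const) G4=G4&G2=0&1=0 -> 11110
Step 3: G0=NOT G1=NOT 1=0 G1=NOT G4=NOT 0=1 G2=NOT G1=NOT 1=0 G3=1(const) G4=G4&G2=0&1=0 -> 01010

01010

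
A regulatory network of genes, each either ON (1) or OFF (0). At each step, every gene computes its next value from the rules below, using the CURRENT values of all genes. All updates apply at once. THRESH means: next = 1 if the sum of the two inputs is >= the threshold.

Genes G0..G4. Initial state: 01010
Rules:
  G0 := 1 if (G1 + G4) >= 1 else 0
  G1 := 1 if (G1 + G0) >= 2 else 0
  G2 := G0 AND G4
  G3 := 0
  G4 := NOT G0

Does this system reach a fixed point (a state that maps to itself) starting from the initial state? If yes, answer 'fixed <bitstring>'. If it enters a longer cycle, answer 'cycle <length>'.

Answer: cycle 4

Derivation:
Step 0: 01010
Step 1: G0=(1+0>=1)=1 G1=(1+0>=2)=0 G2=G0&G4=0&0=0 G3=0(const) G4=NOT G0=NOT 0=1 -> 10001
Step 2: G0=(0+1>=1)=1 G1=(0+1>=2)=0 G2=G0&G4=1&1=1 G3=0(const) G4=NOT G0=NOT 1=0 -> 10100
Step 3: G0=(0+0>=1)=0 G1=(0+1>=2)=0 G2=G0&G4=1&0=0 G3=0(const) G4=NOT G0=NOT 1=0 -> 00000
Step 4: G0=(0+0>=1)=0 G1=(0+0>=2)=0 G2=G0&G4=0&0=0 G3=0(const) G4=NOT G0=NOT 0=1 -> 00001
Step 5: G0=(0+1>=1)=1 G1=(0+0>=2)=0 G2=G0&G4=0&1=0 G3=0(const) G4=NOT G0=NOT 0=1 -> 10001
Cycle of length 4 starting at step 1 -> no fixed point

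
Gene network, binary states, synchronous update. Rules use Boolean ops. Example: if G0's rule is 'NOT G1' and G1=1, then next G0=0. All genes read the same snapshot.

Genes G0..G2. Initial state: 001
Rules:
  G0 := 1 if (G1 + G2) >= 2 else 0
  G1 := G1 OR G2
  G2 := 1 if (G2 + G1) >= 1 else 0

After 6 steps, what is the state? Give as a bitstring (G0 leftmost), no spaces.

Step 1: G0=(0+1>=2)=0 G1=G1|G2=0|1=1 G2=(1+0>=1)=1 -> 011
Step 2: G0=(1+1>=2)=1 G1=G1|G2=1|1=1 G2=(1+1>=1)=1 -> 111
Step 3: G0=(1+1>=2)=1 G1=G1|G2=1|1=1 G2=(1+1>=1)=1 -> 111
Step 4: G0=(1+1>=2)=1 G1=G1|G2=1|1=1 G2=(1+1>=1)=1 -> 111
Step 5: G0=(1+1>=2)=1 G1=G1|G2=1|1=1 G2=(1+1>=1)=1 -> 111
Step 6: G0=(1+1>=2)=1 G1=G1|G2=1|1=1 G2=(1+1>=1)=1 -> 111

111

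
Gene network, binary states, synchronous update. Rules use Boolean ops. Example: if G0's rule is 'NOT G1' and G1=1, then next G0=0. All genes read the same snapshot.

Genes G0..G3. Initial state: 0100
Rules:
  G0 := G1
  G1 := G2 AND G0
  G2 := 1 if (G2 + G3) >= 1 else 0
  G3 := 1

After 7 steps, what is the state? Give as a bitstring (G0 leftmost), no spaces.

Step 1: G0=G1=1 G1=G2&G0=0&0=0 G2=(0+0>=1)=0 G3=1(const) -> 1001
Step 2: G0=G1=0 G1=G2&G0=0&1=0 G2=(0+1>=1)=1 G3=1(const) -> 0011
Step 3: G0=G1=0 G1=G2&G0=1&0=0 G2=(1+1>=1)=1 G3=1(const) -> 0011
Step 4: G0=G1=0 G1=G2&G0=1&0=0 G2=(1+1>=1)=1 G3=1(const) -> 0011
Step 5: G0=G1=0 G1=G2&G0=1&0=0 G2=(1+1>=1)=1 G3=1(const) -> 0011
Step 6: G0=G1=0 G1=G2&G0=1&0=0 G2=(1+1>=1)=1 G3=1(const) -> 0011
Step 7: G0=G1=0 G1=G2&G0=1&0=0 G2=(1+1>=1)=1 G3=1(const) -> 0011

0011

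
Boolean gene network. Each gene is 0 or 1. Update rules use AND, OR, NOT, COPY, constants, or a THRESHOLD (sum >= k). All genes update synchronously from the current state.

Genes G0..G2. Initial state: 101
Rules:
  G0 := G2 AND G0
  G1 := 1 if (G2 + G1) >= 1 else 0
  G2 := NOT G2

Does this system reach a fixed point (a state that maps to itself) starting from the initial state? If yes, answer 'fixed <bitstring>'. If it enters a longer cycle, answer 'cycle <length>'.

Step 0: 101
Step 1: G0=G2&G0=1&1=1 G1=(1+0>=1)=1 G2=NOT G2=NOT 1=0 -> 110
Step 2: G0=G2&G0=0&1=0 G1=(0+1>=1)=1 G2=NOT G2=NOT 0=1 -> 011
Step 3: G0=G2&G0=1&0=0 G1=(1+1>=1)=1 G2=NOT G2=NOT 1=0 -> 010
Step 4: G0=G2&G0=0&0=0 G1=(0+1>=1)=1 G2=NOT G2=NOT 0=1 -> 011
Cycle of length 2 starting at step 2 -> no fixed point

Answer: cycle 2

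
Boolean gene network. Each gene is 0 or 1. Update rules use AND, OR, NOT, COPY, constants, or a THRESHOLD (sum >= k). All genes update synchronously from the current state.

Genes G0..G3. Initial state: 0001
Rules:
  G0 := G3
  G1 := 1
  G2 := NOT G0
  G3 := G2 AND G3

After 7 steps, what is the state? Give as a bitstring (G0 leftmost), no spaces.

Step 1: G0=G3=1 G1=1(const) G2=NOT G0=NOT 0=1 G3=G2&G3=0&1=0 -> 1110
Step 2: G0=G3=0 G1=1(const) G2=NOT G0=NOT 1=0 G3=G2&G3=1&0=0 -> 0100
Step 3: G0=G3=0 G1=1(const) G2=NOT G0=NOT 0=1 G3=G2&G3=0&0=0 -> 0110
Step 4: G0=G3=0 G1=1(const) G2=NOT G0=NOT 0=1 G3=G2&G3=1&0=0 -> 0110
Step 5: G0=G3=0 G1=1(const) G2=NOT G0=NOT 0=1 G3=G2&G3=1&0=0 -> 0110
Step 6: G0=G3=0 G1=1(const) G2=NOT G0=NOT 0=1 G3=G2&G3=1&0=0 -> 0110
Step 7: G0=G3=0 G1=1(const) G2=NOT G0=NOT 0=1 G3=G2&G3=1&0=0 -> 0110

0110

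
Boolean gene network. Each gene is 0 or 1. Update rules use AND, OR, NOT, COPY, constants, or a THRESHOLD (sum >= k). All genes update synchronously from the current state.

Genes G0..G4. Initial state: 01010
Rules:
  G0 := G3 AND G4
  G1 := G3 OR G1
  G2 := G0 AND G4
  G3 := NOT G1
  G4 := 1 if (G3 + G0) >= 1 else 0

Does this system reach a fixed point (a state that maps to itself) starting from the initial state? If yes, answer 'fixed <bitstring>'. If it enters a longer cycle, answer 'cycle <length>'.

Answer: fixed 01000

Derivation:
Step 0: 01010
Step 1: G0=G3&G4=1&0=0 G1=G3|G1=1|1=1 G2=G0&G4=0&0=0 G3=NOT G1=NOT 1=0 G4=(1+0>=1)=1 -> 01001
Step 2: G0=G3&G4=0&1=0 G1=G3|G1=0|1=1 G2=G0&G4=0&1=0 G3=NOT G1=NOT 1=0 G4=(0+0>=1)=0 -> 01000
Step 3: G0=G3&G4=0&0=0 G1=G3|G1=0|1=1 G2=G0&G4=0&0=0 G3=NOT G1=NOT 1=0 G4=(0+0>=1)=0 -> 01000
Fixed point reached at step 2: 01000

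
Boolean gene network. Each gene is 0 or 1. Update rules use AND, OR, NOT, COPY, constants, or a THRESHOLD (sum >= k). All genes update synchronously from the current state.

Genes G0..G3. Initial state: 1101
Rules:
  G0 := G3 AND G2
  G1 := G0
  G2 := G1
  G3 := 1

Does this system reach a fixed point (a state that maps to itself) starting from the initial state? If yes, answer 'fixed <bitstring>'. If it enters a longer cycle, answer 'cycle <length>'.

Answer: cycle 3

Derivation:
Step 0: 1101
Step 1: G0=G3&G2=1&0=0 G1=G0=1 G2=G1=1 G3=1(const) -> 0111
Step 2: G0=G3&G2=1&1=1 G1=G0=0 G2=G1=1 G3=1(const) -> 1011
Step 3: G0=G3&G2=1&1=1 G1=G0=1 G2=G1=0 G3=1(const) -> 1101
Cycle of length 3 starting at step 0 -> no fixed point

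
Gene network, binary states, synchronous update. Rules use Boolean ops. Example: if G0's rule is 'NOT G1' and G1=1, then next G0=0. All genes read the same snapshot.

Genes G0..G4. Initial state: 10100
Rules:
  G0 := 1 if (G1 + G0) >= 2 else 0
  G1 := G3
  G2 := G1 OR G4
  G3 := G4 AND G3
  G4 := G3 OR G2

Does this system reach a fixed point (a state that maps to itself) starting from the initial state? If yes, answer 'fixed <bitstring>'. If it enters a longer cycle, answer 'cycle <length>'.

Answer: cycle 2

Derivation:
Step 0: 10100
Step 1: G0=(0+1>=2)=0 G1=G3=0 G2=G1|G4=0|0=0 G3=G4&G3=0&0=0 G4=G3|G2=0|1=1 -> 00001
Step 2: G0=(0+0>=2)=0 G1=G3=0 G2=G1|G4=0|1=1 G3=G4&G3=1&0=0 G4=G3|G2=0|0=0 -> 00100
Step 3: G0=(0+0>=2)=0 G1=G3=0 G2=G1|G4=0|0=0 G3=G4&G3=0&0=0 G4=G3|G2=0|1=1 -> 00001
Cycle of length 2 starting at step 1 -> no fixed point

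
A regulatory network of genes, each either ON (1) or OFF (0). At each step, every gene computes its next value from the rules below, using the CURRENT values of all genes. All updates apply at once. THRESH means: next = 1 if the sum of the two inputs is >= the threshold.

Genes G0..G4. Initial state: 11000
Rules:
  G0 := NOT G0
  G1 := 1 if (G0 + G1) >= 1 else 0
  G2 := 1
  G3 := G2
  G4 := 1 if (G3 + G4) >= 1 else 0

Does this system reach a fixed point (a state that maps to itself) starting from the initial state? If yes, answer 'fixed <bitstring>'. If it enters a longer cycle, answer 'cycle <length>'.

Answer: cycle 2

Derivation:
Step 0: 11000
Step 1: G0=NOT G0=NOT 1=0 G1=(1+1>=1)=1 G2=1(const) G3=G2=0 G4=(0+0>=1)=0 -> 01100
Step 2: G0=NOT G0=NOT 0=1 G1=(0+1>=1)=1 G2=1(const) G3=G2=1 G4=(0+0>=1)=0 -> 11110
Step 3: G0=NOT G0=NOT 1=0 G1=(1+1>=1)=1 G2=1(const) G3=G2=1 G4=(1+0>=1)=1 -> 01111
Step 4: G0=NOT G0=NOT 0=1 G1=(0+1>=1)=1 G2=1(const) G3=G2=1 G4=(1+1>=1)=1 -> 11111
Step 5: G0=NOT G0=NOT 1=0 G1=(1+1>=1)=1 G2=1(const) G3=G2=1 G4=(1+1>=1)=1 -> 01111
Cycle of length 2 starting at step 3 -> no fixed point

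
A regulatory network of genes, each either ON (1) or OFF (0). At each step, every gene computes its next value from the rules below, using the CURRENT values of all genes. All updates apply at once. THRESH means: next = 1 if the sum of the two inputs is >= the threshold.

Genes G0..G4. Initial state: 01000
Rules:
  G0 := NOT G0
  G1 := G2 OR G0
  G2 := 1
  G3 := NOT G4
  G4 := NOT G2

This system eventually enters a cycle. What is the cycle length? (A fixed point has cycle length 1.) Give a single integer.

Step 0: 01000
Step 1: G0=NOT G0=NOT 0=1 G1=G2|G0=0|0=0 G2=1(const) G3=NOT G4=NOT 0=1 G4=NOT G2=NOT 0=1 -> 10111
Step 2: G0=NOT G0=NOT 1=0 G1=G2|G0=1|1=1 G2=1(const) G3=NOT G4=NOT 1=0 G4=NOT G2=NOT 1=0 -> 01100
Step 3: G0=NOT G0=NOT 0=1 G1=G2|G0=1|0=1 G2=1(const) G3=NOT G4=NOT 0=1 G4=NOT G2=NOT 1=0 -> 11110
Step 4: G0=NOT G0=NOT 1=0 G1=G2|G0=1|1=1 G2=1(const) G3=NOT G4=NOT 0=1 G4=NOT G2=NOT 1=0 -> 01110
Step 5: G0=NOT G0=NOT 0=1 G1=G2|G0=1|0=1 G2=1(const) G3=NOT G4=NOT 0=1 G4=NOT G2=NOT 1=0 -> 11110
State from step 5 equals state from step 3 -> cycle length 2

Answer: 2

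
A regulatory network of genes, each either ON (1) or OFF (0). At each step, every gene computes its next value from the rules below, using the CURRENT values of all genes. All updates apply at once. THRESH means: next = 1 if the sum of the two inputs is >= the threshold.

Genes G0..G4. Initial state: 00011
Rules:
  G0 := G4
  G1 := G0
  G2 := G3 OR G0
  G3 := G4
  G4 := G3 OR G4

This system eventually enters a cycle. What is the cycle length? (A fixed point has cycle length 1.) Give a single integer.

Answer: 1

Derivation:
Step 0: 00011
Step 1: G0=G4=1 G1=G0=0 G2=G3|G0=1|0=1 G3=G4=1 G4=G3|G4=1|1=1 -> 10111
Step 2: G0=G4=1 G1=G0=1 G2=G3|G0=1|1=1 G3=G4=1 G4=G3|G4=1|1=1 -> 11111
Step 3: G0=G4=1 G1=G0=1 G2=G3|G0=1|1=1 G3=G4=1 G4=G3|G4=1|1=1 -> 11111
State from step 3 equals state from step 2 -> cycle length 1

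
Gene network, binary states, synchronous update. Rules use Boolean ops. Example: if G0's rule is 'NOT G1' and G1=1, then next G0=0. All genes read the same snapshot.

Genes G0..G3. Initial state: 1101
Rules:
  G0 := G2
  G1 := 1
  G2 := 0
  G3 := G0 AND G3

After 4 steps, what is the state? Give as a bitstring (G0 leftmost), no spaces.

Step 1: G0=G2=0 G1=1(const) G2=0(const) G3=G0&G3=1&1=1 -> 0101
Step 2: G0=G2=0 G1=1(const) G2=0(const) G3=G0&G3=0&1=0 -> 0100
Step 3: G0=G2=0 G1=1(const) G2=0(const) G3=G0&G3=0&0=0 -> 0100
Step 4: G0=G2=0 G1=1(const) G2=0(const) G3=G0&G3=0&0=0 -> 0100

0100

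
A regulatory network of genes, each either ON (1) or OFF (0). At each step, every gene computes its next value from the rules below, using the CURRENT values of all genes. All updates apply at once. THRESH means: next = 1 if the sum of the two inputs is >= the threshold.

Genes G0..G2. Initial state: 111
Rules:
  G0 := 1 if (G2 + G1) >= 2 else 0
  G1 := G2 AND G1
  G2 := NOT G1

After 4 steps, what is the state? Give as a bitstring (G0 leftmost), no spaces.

Step 1: G0=(1+1>=2)=1 G1=G2&G1=1&1=1 G2=NOT G1=NOT 1=0 -> 110
Step 2: G0=(0+1>=2)=0 G1=G2&G1=0&1=0 G2=NOT G1=NOT 1=0 -> 000
Step 3: G0=(0+0>=2)=0 G1=G2&G1=0&0=0 G2=NOT G1=NOT 0=1 -> 001
Step 4: G0=(1+0>=2)=0 G1=G2&G1=1&0=0 G2=NOT G1=NOT 0=1 -> 001

001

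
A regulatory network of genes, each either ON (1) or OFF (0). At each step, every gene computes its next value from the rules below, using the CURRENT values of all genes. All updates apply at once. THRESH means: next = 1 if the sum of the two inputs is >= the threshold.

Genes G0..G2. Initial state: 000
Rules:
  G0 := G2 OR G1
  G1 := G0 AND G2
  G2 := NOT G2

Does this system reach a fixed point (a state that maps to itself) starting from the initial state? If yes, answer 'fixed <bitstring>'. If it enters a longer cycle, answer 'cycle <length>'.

Step 0: 000
Step 1: G0=G2|G1=0|0=0 G1=G0&G2=0&0=0 G2=NOT G2=NOT 0=1 -> 001
Step 2: G0=G2|G1=1|0=1 G1=G0&G2=0&1=0 G2=NOT G2=NOT 1=0 -> 100
Step 3: G0=G2|G1=0|0=0 G1=G0&G2=1&0=0 G2=NOT G2=NOT 0=1 -> 001
Cycle of length 2 starting at step 1 -> no fixed point

Answer: cycle 2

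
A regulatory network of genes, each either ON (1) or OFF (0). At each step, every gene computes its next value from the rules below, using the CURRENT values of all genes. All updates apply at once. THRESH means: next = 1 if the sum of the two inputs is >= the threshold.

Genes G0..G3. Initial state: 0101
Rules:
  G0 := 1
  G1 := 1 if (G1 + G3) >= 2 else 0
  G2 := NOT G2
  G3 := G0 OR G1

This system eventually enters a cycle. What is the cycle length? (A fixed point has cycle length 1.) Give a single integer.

Answer: 2

Derivation:
Step 0: 0101
Step 1: G0=1(const) G1=(1+1>=2)=1 G2=NOT G2=NOT 0=1 G3=G0|G1=0|1=1 -> 1111
Step 2: G0=1(const) G1=(1+1>=2)=1 G2=NOT G2=NOT 1=0 G3=G0|G1=1|1=1 -> 1101
Step 3: G0=1(const) G1=(1+1>=2)=1 G2=NOT G2=NOT 0=1 G3=G0|G1=1|1=1 -> 1111
State from step 3 equals state from step 1 -> cycle length 2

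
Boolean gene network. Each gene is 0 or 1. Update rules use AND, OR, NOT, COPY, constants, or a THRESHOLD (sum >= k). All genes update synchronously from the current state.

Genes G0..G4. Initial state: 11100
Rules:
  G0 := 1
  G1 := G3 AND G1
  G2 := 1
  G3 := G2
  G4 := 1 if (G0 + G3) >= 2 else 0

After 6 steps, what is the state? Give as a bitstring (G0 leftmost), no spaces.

Step 1: G0=1(const) G1=G3&G1=0&1=0 G2=1(const) G3=G2=1 G4=(1+0>=2)=0 -> 10110
Step 2: G0=1(const) G1=G3&G1=1&0=0 G2=1(const) G3=G2=1 G4=(1+1>=2)=1 -> 10111
Step 3: G0=1(const) G1=G3&G1=1&0=0 G2=1(const) G3=G2=1 G4=(1+1>=2)=1 -> 10111
Step 4: G0=1(const) G1=G3&G1=1&0=0 G2=1(const) G3=G2=1 G4=(1+1>=2)=1 -> 10111
Step 5: G0=1(const) G1=G3&G1=1&0=0 G2=1(const) G3=G2=1 G4=(1+1>=2)=1 -> 10111
Step 6: G0=1(const) G1=G3&G1=1&0=0 G2=1(const) G3=G2=1 G4=(1+1>=2)=1 -> 10111

10111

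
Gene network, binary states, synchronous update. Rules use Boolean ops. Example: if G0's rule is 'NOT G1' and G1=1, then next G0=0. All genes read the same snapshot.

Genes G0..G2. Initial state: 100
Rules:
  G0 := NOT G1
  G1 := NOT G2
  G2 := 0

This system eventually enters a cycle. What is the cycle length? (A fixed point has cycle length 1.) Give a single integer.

Answer: 1

Derivation:
Step 0: 100
Step 1: G0=NOT G1=NOT 0=1 G1=NOT G2=NOT 0=1 G2=0(const) -> 110
Step 2: G0=NOT G1=NOT 1=0 G1=NOT G2=NOT 0=1 G2=0(const) -> 010
Step 3: G0=NOT G1=NOT 1=0 G1=NOT G2=NOT 0=1 G2=0(const) -> 010
State from step 3 equals state from step 2 -> cycle length 1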